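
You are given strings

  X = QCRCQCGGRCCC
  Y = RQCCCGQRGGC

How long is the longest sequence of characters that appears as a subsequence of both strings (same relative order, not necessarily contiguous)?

7

Let dp[i][j] be the LCS length of the first i characters of X and the first j characters of Y. dp[i][j] = dp[i-1][j-1]+1 when the i-th and j-th characters match, else max(dp[i-1][j], dp[i][j-1]).
    ·  R  Q  C  C  C  G  Q  R  G  G  C
 ·  0  0  0  0  0  0  0  0  0  0  0  0
 Q  0  0  1  1  1  1  1  1  1  1  1  1
 C  0  0  1  2  2  2  2  2  2  2  2  2
 R  0  1  1  2  2  2  2  2  3  3  3  3
 C  0  1  1  2  3  3  3  3  3  3  3  4
 Q  0  1  2  2  3  3  3  4  4  4  4  4
 C  0  1  2  3  3  4  4  4  4  4  4  5
 G  0  1  2  3  3  4  5  5  5  5  5  5
 G  0  1  2  3  3  4  5  5  5  6  6  6
 R  0  1  2  3  3  4  5  5  6  6  6  6
 C  0  1  2  3  4  4  5  5  6  6  6  7
 C  0  1  2  3  4  5  5  5  6  6  6  7
 C  0  1  2  3  4  5  5  5  6  6  6  7
dp[12][11] = 7. One LCS (by backtracking along matches): QCCQGGC.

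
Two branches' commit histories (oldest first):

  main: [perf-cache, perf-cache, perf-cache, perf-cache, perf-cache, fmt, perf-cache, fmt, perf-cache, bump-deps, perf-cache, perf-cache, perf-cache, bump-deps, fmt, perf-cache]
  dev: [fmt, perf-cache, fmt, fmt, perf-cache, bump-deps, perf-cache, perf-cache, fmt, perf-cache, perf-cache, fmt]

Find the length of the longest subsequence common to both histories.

One common subsequence of length 9: perf-cache [5,2]; then fmt [6,3]; then fmt [8,4]; then perf-cache [9,5]; then bump-deps [10,6]; then perf-cache [11,8]; then perf-cache [12,10]; then perf-cache [13,11]; then fmt [15,12]. The LCS DP gives dp[16][12] = 9, so this is optimal.

9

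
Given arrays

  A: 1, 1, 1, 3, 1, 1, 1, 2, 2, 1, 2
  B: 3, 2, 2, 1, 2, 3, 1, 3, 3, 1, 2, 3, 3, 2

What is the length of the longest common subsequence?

6

Taking 1 [1,4] → 1 [2,7] → 3 [4,9] → 1 [7,10] → 2 [8,11] → 2 [11,14] gives a common subsequence of length 6, and the DP table's final entry dp[11][14] is also 6, so no common subsequence is longer.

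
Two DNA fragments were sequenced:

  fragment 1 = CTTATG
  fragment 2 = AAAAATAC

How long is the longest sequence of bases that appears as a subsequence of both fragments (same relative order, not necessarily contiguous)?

Let dp[i][j] be the LCS length of the first i bases of fragment 1 and the first j bases of fragment 2. dp[i][j] = dp[i-1][j-1]+1 when the i-th and j-th bases match, else max(dp[i-1][j], dp[i][j-1]).
    ·  A  A  A  A  A  T  A  C
 ·  0  0  0  0  0  0  0  0  0
 C  0  0  0  0  0  0  0  0  1
 T  0  0  0  0  0  0  1  1  1
 T  0  0  0  0  0  0  1  1  1
 A  0  1  1  1  1  1  1  2  2
 T  0  1  1  1  1  1  2  2  2
 G  0  1  1  1  1  1  2  2  2
dp[6][8] = 2. One LCS (by backtracking along matches): TA.

2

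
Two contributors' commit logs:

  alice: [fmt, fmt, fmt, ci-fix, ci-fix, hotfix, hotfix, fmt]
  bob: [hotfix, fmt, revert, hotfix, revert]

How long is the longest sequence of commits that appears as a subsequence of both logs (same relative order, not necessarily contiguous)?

2

Match fmt (alice #1, bob #2), then hotfix (alice #6, bob #4) — 2 commits in the same relative order in both. dp[8][5] = 2 confirms this is the maximum.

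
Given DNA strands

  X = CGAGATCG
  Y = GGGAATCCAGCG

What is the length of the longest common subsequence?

6

Match G [2,3]; then A [3,4]; then A [5,5]; then T [6,6]; then C [7,11]; then G [8,12] — 6 bases in the same relative order in both. Since dp[8][12] = 6, nothing longer is possible.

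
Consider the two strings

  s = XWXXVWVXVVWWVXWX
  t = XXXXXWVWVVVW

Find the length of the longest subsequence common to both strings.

Taking X (s #1, t #3), then X (s #3, t #4), then X (s #4, t #5), then V (s #5, t #7), then W (s #6, t #8), then V (s #9, t #9), then V (s #10, t #10), then V (s #13, t #11), then W (s #15, t #12) gives a common subsequence of length 9, and the DP table's final entry dp[16][12] is also 9, so no common subsequence is longer.

9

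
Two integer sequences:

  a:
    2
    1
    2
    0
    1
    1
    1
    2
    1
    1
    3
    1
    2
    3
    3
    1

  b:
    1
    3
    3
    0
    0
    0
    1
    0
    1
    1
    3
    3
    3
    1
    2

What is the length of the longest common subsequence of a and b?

9

Taking 1 [2,1] → 0 [4,6] → 1 [5,7] → 1 [9,9] → 1 [10,10] → 3 [11,11] → 3 [14,12] → 3 [15,13] → 1 [16,14] gives a common subsequence of length 9. The LCS DP gives dp[16][15] = 9, so this is optimal.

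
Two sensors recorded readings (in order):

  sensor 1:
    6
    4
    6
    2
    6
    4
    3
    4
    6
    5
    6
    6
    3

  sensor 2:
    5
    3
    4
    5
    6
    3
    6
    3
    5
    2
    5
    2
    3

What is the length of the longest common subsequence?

6

Match 4 (sensor 1 #2, sensor 2 #3), then 6 (sensor 1 #3, sensor 2 #5), then 6 (sensor 1 #5, sensor 2 #7), then 3 (sensor 1 #7, sensor 2 #8), then 5 (sensor 1 #10, sensor 2 #11), then 3 (sensor 1 #13, sensor 2 #13) — 6 values in the same relative order in both. dp[13][13] = 6 confirms this is the maximum.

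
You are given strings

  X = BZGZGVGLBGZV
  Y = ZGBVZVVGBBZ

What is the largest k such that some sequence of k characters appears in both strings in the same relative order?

7

Pick Z [2,1] → G [3,2] → Z [4,5] → V [6,7] → G [7,8] → B [9,10] → Z [11,11]; all 7 characters appear in both, in order. The LCS DP gives dp[12][11] = 7, so this is optimal.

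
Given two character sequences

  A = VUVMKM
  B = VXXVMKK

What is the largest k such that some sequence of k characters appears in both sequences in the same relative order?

One common subsequence of length 4: V (A #1, B #1), then V (A #3, B #4), then M (A #4, B #5), then K (A #5, B #7). The LCS DP gives dp[6][7] = 4, so this is optimal.

4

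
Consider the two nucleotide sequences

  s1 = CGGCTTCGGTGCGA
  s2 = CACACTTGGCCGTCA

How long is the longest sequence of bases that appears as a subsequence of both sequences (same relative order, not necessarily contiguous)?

One common subsequence of length 9: C [1,5]; then G [2,8]; then G [3,9]; then C [4,10]; then C [7,11]; then G [9,12]; then T [10,13]; then C [12,14]; then A [14,15]. Since dp[14][15] = 9, nothing longer is possible.

9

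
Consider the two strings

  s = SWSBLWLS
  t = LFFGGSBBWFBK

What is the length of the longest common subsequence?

Taking S [1,6]; then W [2,9]; then B [4,11] gives a common subsequence of length 3, and the DP table's final entry dp[8][12] is also 3, so no common subsequence is longer.

3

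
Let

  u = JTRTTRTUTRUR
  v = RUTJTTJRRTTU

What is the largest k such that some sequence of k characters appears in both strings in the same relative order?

Taking J (u #1, v #4); then T (u #2, v #6); then R (u #3, v #8); then R (u #6, v #9); then T (u #7, v #10); then T (u #9, v #11); then U (u #11, v #12) gives a common subsequence of length 7. Since dp[12][12] = 7, nothing longer is possible.

7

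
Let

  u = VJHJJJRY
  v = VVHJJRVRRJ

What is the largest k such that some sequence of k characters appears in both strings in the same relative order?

5

Taking V (u #1, v #2); then H (u #3, v #3); then J (u #4, v #4); then J (u #5, v #5); then J (u #6, v #10) gives a common subsequence of length 5. dp[8][10] = 5 confirms this is the maximum.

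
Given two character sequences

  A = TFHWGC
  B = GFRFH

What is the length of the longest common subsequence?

2

Let dp[i][j] be the LCS length of the first i characters of A and the first j characters of B. dp[i][j] = dp[i-1][j-1]+1 when the i-th and j-th characters match, else max(dp[i-1][j], dp[i][j-1]).
    ·  G  F  R  F  H
 ·  0  0  0  0  0  0
 T  0  0  0  0  0  0
 F  0  0  1  1  1  1
 H  0  0  1  1  1  2
 W  0  0  1  1  1  2
 G  0  1  1  1  1  2
 C  0  1  1  1  1  2
dp[6][5] = 2. One LCS (by backtracking along matches): FH.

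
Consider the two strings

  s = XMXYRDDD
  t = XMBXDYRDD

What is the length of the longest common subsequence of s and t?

7

Let dp[i][j] be the LCS length of the first i characters of s and the first j characters of t. dp[i][j] = dp[i-1][j-1]+1 when the i-th and j-th characters match, else max(dp[i-1][j], dp[i][j-1]).
    ·  X  M  B  X  D  Y  R  D  D
 ·  0  0  0  0  0  0  0  0  0  0
 X  0  1  1  1  1  1  1  1  1  1
 M  0  1  2  2  2  2  2  2  2  2
 X  0  1  2  2  3  3  3  3  3  3
 Y  0  1  2  2  3  3  4  4  4  4
 R  0  1  2  2  3  3  4  5  5  5
 D  0  1  2  2  3  4  4  5  6  6
 D  0  1  2  2  3  4  4  5  6  7
 D  0  1  2  2  3  4  4  5  6  7
dp[8][9] = 7. One LCS (by backtracking along matches): XMXYRDD.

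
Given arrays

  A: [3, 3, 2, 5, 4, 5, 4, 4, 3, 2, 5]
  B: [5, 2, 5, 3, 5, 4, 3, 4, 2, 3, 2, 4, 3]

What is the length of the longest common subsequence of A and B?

7

Pick 2 (A #3, B #2), then 5 (A #4, B #3), then 5 (A #6, B #5), then 4 (A #7, B #6), then 4 (A #8, B #8), then 3 (A #9, B #10), then 2 (A #10, B #11); all 7 values appear in both, in order. dp[11][13] = 7 confirms this is the maximum.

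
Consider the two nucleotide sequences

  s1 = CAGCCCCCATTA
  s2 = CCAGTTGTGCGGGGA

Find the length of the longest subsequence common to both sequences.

6

Pick C (s1 #1, s2 #2); then A (s1 #2, s2 #3); then G (s1 #3, s2 #4); then T (s1 #10, s2 #6); then T (s1 #11, s2 #8); then A (s1 #12, s2 #15); all 6 bases appear in both, in order. dp[12][15] = 6 confirms this is the maximum.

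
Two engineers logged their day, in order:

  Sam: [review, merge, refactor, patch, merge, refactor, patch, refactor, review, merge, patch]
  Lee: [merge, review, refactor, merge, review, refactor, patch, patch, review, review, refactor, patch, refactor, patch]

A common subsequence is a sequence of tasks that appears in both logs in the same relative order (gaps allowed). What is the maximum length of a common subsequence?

8

Pick review [1,2]; then merge [2,4]; then refactor [3,6]; then patch [4,8]; then refactor [6,11]; then patch [7,12]; then refactor [8,13]; then patch [11,14]; all 8 tasks appear in both, in order. dp[11][14] = 8 confirms this is the maximum.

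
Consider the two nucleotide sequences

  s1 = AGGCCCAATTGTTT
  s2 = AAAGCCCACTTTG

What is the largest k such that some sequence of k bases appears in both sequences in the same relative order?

Match A (s1 #1, s2 #3), G (s1 #3, s2 #4), C (s1 #4, s2 #5), C (s1 #5, s2 #6), C (s1 #6, s2 #7), A (s1 #7, s2 #8), T (s1 #9, s2 #11), T (s1 #10, s2 #12), G (s1 #11, s2 #13) — 9 bases in the same relative order in both. dp[14][13] = 9 confirms this is the maximum.

9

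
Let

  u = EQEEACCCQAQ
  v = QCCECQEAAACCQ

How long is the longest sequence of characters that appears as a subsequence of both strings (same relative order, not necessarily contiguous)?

7

One common subsequence of length 7: E (u #1, v #4) → Q (u #2, v #6) → E (u #3, v #7) → A (u #5, v #10) → C (u #7, v #11) → C (u #8, v #12) → Q (u #11, v #13). dp[11][13] = 7 confirms this is the maximum.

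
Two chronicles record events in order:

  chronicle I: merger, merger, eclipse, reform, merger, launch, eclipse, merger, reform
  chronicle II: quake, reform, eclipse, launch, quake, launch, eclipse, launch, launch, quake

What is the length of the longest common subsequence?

3

Taking eclipse [3,3] → launch [6,6] → eclipse [7,7] gives a common subsequence of length 3, and the DP table's final entry dp[9][10] is also 3, so no common subsequence is longer.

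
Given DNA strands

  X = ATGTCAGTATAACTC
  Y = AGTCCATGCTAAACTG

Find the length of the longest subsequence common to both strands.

Pick A at X[1]=Y[1]; then G at X[3]=Y[2]; then T at X[4]=Y[3]; then C at X[5]=Y[5]; then A at X[6]=Y[6]; then G at X[7]=Y[8]; then T at X[8]=Y[10]; then A at X[9]=Y[11]; then A at X[11]=Y[12]; then A at X[12]=Y[13]; then C at X[13]=Y[14]; then T at X[14]=Y[15]; all 12 bases appear in both, in order, and the DP table's final entry dp[15][16] is also 12, so no common subsequence is longer.

12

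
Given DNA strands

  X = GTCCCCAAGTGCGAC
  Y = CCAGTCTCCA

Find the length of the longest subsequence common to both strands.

Pick C (X #5, Y #1) → C (X #6, Y #2) → A (X #8, Y #3) → G (X #9, Y #4) → T (X #10, Y #7) → C (X #12, Y #9) → A (X #14, Y #10); all 7 bases appear in both, in order. dp[15][10] = 7 confirms this is the maximum.

7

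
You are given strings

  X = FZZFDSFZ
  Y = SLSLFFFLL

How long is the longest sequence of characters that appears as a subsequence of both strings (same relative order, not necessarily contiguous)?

3

Let dp[i][j] be the LCS length of the first i characters of X and the first j characters of Y. dp[i][j] = dp[i-1][j-1]+1 when the i-th and j-th characters match, else max(dp[i-1][j], dp[i][j-1]).
    ·  S  L  S  L  F  F  F  L  L
 ·  0  0  0  0  0  0  0  0  0  0
 F  0  0  0  0  0  1  1  1  1  1
 Z  0  0  0  0  0  1  1  1  1  1
 Z  0  0  0  0  0  1  1  1  1  1
 F  0  0  0  0  0  1  2  2  2  2
 D  0  0  0  0  0  1  2  2  2  2
 S  0  1  1  1  1  1  2  2  2  2
 F  0  1  1  1  1  2  2  3  3  3
 Z  0  1  1  1  1  2  2  3  3  3
dp[8][9] = 3. One LCS (by backtracking along matches): FFF.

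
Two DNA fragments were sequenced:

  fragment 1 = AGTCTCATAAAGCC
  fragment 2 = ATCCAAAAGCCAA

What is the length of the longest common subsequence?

One common subsequence of length 11: A [1,1]; then T [3,2]; then C [4,3]; then C [6,4]; then A [7,5]; then A [9,6]; then A [10,7]; then A [11,8]; then G [12,9]; then C [13,10]; then C [14,11]. The LCS DP gives dp[14][13] = 11, so this is optimal.

11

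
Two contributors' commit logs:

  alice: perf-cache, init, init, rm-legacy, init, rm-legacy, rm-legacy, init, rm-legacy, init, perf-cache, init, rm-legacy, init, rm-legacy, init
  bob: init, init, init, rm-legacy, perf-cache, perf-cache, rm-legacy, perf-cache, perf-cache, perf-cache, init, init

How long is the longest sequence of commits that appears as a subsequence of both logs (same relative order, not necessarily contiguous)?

One common subsequence of length 8: init [2,1]; then init [3,2]; then init [5,3]; then rm-legacy [6,4]; then rm-legacy [7,7]; then perf-cache [11,10]; then init [14,11]; then init [16,12], and the DP table's final entry dp[16][12] is also 8, so no common subsequence is longer.

8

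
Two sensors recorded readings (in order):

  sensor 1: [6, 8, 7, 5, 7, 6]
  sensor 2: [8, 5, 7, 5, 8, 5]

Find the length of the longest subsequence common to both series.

3

Let dp[i][j] be the LCS length of the first i values of sensor 1 and the first j values of sensor 2. dp[i][j] = dp[i-1][j-1]+1 when the i-th and j-th values match, else max(dp[i-1][j], dp[i][j-1]).
    ·  8  5  7  5  8  5
 ·  0  0  0  0  0  0  0
 6  0  0  0  0  0  0  0
 8  0  1  1  1  1  1  1
 7  0  1  1  2  2  2  2
 5  0  1  2  2  3  3  3
 7  0  1  2  3  3  3  3
 6  0  1  2  3  3  3  3
dp[6][6] = 3. One LCS (by backtracking along matches): 8, 7, 5.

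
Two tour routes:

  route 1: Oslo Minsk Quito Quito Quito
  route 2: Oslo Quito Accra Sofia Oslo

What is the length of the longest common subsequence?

2

Pick Oslo [1,1], Quito [3,2]; all 2 stops appear in both, in order. Since dp[5][5] = 2, nothing longer is possible.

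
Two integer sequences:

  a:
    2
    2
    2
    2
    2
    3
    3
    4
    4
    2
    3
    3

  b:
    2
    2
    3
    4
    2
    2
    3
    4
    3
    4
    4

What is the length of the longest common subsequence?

8

Taking 2 [1,1], 2 [2,2], 2 [4,5], 2 [5,6], 3 [6,7], 3 [7,9], 4 [8,10], 4 [9,11] gives a common subsequence of length 8. Since dp[12][11] = 8, nothing longer is possible.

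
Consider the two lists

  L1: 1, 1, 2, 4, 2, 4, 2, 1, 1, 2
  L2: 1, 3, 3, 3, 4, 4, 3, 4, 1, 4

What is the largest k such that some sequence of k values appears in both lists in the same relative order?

4

Taking 1 [1,1], then 4 [4,6], then 4 [6,8], then 1 [8,9] gives a common subsequence of length 4, and the DP table's final entry dp[10][10] is also 4, so no common subsequence is longer.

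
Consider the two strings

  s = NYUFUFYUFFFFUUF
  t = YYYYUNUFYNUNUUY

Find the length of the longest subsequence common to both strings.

8

One common subsequence of length 8: Y (s #2, t #4), U (s #3, t #5), U (s #5, t #7), F (s #6, t #8), Y (s #7, t #9), U (s #8, t #11), U (s #13, t #13), U (s #14, t #14). Since dp[15][15] = 8, nothing longer is possible.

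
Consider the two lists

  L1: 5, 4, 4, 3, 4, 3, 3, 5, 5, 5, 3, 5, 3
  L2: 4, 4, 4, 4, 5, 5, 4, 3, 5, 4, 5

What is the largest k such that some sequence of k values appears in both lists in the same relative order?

Pick 4 at L1[2]=L2[2], 4 at L1[3]=L2[3], 4 at L1[5]=L2[4], 5 at L1[8]=L2[5], 5 at L1[9]=L2[6], 5 at L1[10]=L2[9], 5 at L1[12]=L2[11]; all 7 values appear in both, in order. dp[13][11] = 7 confirms this is the maximum.

7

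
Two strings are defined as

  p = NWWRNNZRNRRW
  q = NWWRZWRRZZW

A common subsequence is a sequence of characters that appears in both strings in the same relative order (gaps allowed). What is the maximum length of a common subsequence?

Let dp[i][j] be the LCS length of the first i characters of p and the first j characters of q. dp[i][j] = dp[i-1][j-1]+1 when the i-th and j-th characters match, else max(dp[i-1][j], dp[i][j-1]).
    ·  N  W  W  R  Z  W  R  R  Z  Z  W
 ·  0  0  0  0  0  0  0  0  0  0  0  0
 N  0  1  1  1  1  1  1  1  1  1  1  1
 W  0  1  2  2  2  2  2  2  2  2  2  2
 W  0  1  2  3  3  3  3  3  3  3  3  3
 R  0  1  2  3  4  4  4  4  4  4  4  4
 N  0  1  2  3  4  4  4  4  4  4  4  4
 N  0  1  2  3  4  4  4  4  4  4  4  4
 Z  0  1  2  3  4  5  5  5  5  5  5  5
 R  0  1  2  3  4  5  5  6  6  6  6  6
 N  0  1  2  3  4  5  5  6  6  6  6  6
 R  0  1  2  3  4  5  5  6  7  7  7  7
 R  0  1  2  3  4  5  5  6  7  7  7  7
 W  0  1  2  3  4  5  6  6  7  7  7  8
dp[12][11] = 8. One LCS (by backtracking along matches): NWWRZRRW.

8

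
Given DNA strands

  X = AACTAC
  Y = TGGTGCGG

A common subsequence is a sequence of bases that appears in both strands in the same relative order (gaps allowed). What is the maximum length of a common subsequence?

Taking T (X #4, Y #4) → C (X #6, Y #6) gives a common subsequence of length 2, and the DP table's final entry dp[6][8] is also 2, so no common subsequence is longer.

2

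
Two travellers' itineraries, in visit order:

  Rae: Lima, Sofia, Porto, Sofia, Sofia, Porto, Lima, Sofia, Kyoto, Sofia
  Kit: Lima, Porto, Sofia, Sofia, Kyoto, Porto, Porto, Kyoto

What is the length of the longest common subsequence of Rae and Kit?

Match Lima (Rae #1, Kit #1) → Porto (Rae #3, Kit #2) → Sofia (Rae #4, Kit #3) → Sofia (Rae #5, Kit #4) → Porto (Rae #6, Kit #7) → Kyoto (Rae #9, Kit #8) — 6 stops in the same relative order in both. Since dp[10][8] = 6, nothing longer is possible.

6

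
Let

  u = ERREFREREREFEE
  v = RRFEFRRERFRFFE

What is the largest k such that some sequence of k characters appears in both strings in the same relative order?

Pick R at u[2]=v[1], then R at u[3]=v[2], then E at u[4]=v[4], then F at u[5]=v[5], then R at u[6]=v[7], then E at u[7]=v[8], then R at u[8]=v[9], then R at u[10]=v[11], then F at u[12]=v[13], then E at u[14]=v[14]; all 10 characters appear in both, in order. Since dp[14][14] = 10, nothing longer is possible.

10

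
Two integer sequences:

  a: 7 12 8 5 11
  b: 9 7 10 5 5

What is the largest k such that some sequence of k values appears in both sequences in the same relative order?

2

One common subsequence of length 2: 7 (a #1, b #2), then 5 (a #4, b #5). Since dp[5][5] = 2, nothing longer is possible.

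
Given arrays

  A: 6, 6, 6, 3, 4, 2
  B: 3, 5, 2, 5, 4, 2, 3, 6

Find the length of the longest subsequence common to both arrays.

3

One common subsequence of length 3: 3 (A #4, B #1) → 4 (A #5, B #5) → 2 (A #6, B #6). The LCS DP gives dp[6][8] = 3, so this is optimal.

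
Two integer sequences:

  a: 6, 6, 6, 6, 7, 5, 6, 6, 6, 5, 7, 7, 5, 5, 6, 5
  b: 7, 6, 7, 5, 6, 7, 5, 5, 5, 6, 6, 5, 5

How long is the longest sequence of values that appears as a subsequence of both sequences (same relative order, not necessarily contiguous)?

Pick 6 [4,2]; then 7 [5,3]; then 5 [6,4]; then 6 [7,5]; then 5 [10,7]; then 5 [13,8]; then 5 [14,9]; then 6 [15,11]; then 5 [16,13]; all 9 values appear in both, in order. dp[16][13] = 9 confirms this is the maximum.

9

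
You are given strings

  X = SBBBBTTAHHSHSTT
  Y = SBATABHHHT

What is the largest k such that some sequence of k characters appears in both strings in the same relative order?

Let dp[i][j] be the LCS length of the first i characters of X and the first j characters of Y. dp[i][j] = dp[i-1][j-1]+1 when the i-th and j-th characters match, else max(dp[i-1][j], dp[i][j-1]).
    ·  S  B  A  T  A  B  H  H  H  T
 ·  0  0  0  0  0  0  0  0  0  0  0
 S  0  1  1  1  1  1  1  1  1  1  1
 B  0  1  2  2  2  2  2  2  2  2  2
 B  0  1  2  2  2  2  3  3  3  3  3
 B  0  1  2  2  2  2  3  3  3  3  3
 B  0  1  2  2  2  2  3  3  3  3  3
 T  0  1  2  2  3  3  3  3  3  3  4
 T  0  1  2  2  3  3  3  3  3  3  4
 A  0  1  2  3  3  4  4  4  4  4  4
 H  0  1  2  3  3  4  4  5  5  5  5
 H  0  1  2  3  3  4  4  5  6  6  6
 S  0  1  2  3  3  4  4  5  6  6  6
 H  0  1  2  3  3  4  4  5  6  7  7
 S  0  1  2  3  3  4  4  5  6  7  7
 T  0  1  2  3  4  4  4  5  6  7  8
 T  0  1  2  3  4  4  4  5  6  7  8
dp[15][10] = 8. One LCS (by backtracking along matches): SBTAHHHT.

8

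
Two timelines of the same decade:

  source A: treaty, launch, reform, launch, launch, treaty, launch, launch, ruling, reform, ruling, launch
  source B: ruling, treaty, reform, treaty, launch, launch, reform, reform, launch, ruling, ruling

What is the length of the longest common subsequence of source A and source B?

7

Pick treaty (source A #1, source B #2), then reform (source A #3, source B #3), then launch (source A #4, source B #5), then launch (source A #5, source B #6), then launch (source A #8, source B #9), then ruling (source A #9, source B #10), then ruling (source A #11, source B #11); all 7 events appear in both, in order, and the DP table's final entry dp[12][11] is also 7, so no common subsequence is longer.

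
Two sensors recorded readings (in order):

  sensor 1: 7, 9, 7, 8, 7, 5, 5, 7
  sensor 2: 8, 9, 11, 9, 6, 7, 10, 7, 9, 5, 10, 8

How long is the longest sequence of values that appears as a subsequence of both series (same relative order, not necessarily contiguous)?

4

One common subsequence of length 4: 9 (sensor 1 #2, sensor 2 #4), 7 (sensor 1 #3, sensor 2 #6), 7 (sensor 1 #5, sensor 2 #8), 5 (sensor 1 #6, sensor 2 #10). dp[8][12] = 4 confirms this is the maximum.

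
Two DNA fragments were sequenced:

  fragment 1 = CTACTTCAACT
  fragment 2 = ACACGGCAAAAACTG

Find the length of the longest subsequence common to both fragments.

8

One common subsequence of length 8: C at fragment 1[1]=fragment 2[2], then A at fragment 1[3]=fragment 2[3], then C at fragment 1[4]=fragment 2[4], then C at fragment 1[7]=fragment 2[7], then A at fragment 1[8]=fragment 2[11], then A at fragment 1[9]=fragment 2[12], then C at fragment 1[10]=fragment 2[13], then T at fragment 1[11]=fragment 2[14], and the DP table's final entry dp[11][15] is also 8, so no common subsequence is longer.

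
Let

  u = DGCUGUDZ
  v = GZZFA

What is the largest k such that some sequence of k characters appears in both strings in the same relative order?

2

Pick G (u #2, v #1), then Z (u #8, v #3); all 2 characters appear in both, in order. The LCS DP gives dp[8][5] = 2, so this is optimal.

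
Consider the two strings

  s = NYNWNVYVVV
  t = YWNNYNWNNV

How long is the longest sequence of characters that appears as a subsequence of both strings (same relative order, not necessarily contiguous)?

Pick N (s #1, t #4), Y (s #2, t #5), N (s #3, t #6), W (s #4, t #7), N (s #5, t #9), V (s #10, t #10); all 6 characters appear in both, in order. The LCS DP gives dp[10][10] = 6, so this is optimal.

6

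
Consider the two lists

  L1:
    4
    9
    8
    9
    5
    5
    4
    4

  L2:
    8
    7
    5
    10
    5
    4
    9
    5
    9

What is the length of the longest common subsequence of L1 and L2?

4

Pick 8 (L1 #3, L2 #1), 5 (L1 #5, L2 #3), 5 (L1 #6, L2 #5), 4 (L1 #7, L2 #6); all 4 values appear in both, in order, and the DP table's final entry dp[8][9] is also 4, so no common subsequence is longer.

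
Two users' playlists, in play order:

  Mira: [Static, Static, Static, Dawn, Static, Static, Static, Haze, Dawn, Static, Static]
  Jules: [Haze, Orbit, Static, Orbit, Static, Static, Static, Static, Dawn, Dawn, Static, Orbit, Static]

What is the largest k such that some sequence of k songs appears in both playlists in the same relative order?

Taking Static (Mira #1, Jules #3), then Static (Mira #2, Jules #5), then Static (Mira #3, Jules #6), then Static (Mira #5, Jules #7), then Static (Mira #6, Jules #8), then Dawn (Mira #9, Jules #10), then Static (Mira #10, Jules #11), then Static (Mira #11, Jules #13) gives a common subsequence of length 8. The LCS DP gives dp[11][13] = 8, so this is optimal.

8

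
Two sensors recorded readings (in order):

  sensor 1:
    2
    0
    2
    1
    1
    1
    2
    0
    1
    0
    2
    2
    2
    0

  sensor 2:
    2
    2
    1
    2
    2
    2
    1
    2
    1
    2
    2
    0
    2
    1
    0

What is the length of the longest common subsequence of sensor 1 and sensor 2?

10

Match 2 at sensor 1[1]=sensor 2[1] → 2 at sensor 1[3]=sensor 2[2] → 1 at sensor 1[4]=sensor 2[3] → 1 at sensor 1[6]=sensor 2[7] → 2 at sensor 1[7]=sensor 2[8] → 1 at sensor 1[9]=sensor 2[9] → 2 at sensor 1[11]=sensor 2[10] → 2 at sensor 1[12]=sensor 2[11] → 2 at sensor 1[13]=sensor 2[13] → 0 at sensor 1[14]=sensor 2[15] — 10 values in the same relative order in both, and the DP table's final entry dp[14][15] is also 10, so no common subsequence is longer.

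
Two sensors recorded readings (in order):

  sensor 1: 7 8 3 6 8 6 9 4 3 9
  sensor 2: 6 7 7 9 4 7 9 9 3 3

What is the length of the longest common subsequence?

Let dp[i][j] be the LCS length of the first i values of sensor 1 and the first j values of sensor 2. dp[i][j] = dp[i-1][j-1]+1 when the i-th and j-th values match, else max(dp[i-1][j], dp[i][j-1]).
    ·  6  7  7  9  4  7  9  9  3  3
 ·  0  0  0  0  0  0  0  0  0  0  0
 7  0  0  1  1  1  1  1  1  1  1  1
 8  0  0  1  1  1  1  1  1  1  1  1
 3  0  0  1  1  1  1  1  1  1  2  2
 6  0  1  1  1  1  1  1  1  1  2  2
 8  0  1  1  1  1  1  1  1  1  2  2
 6  0  1  1  1  1  1  1  1  1  2  2
 9  0  1  1  1  2  2  2  2  2  2  2
 4  0  1  1  1  2  3  3  3  3  3  3
 3  0  1  1  1  2  3  3  3  3  4  4
 9  0  1  1  1  2  3  3  4  4  4  4
dp[10][10] = 4. One LCS (by backtracking along matches): 7, 9, 4, 3.

4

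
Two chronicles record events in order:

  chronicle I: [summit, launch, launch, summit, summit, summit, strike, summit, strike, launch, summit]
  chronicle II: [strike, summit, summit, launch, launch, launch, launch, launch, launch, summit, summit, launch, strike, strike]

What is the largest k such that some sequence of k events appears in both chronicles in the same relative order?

Pick summit [1,3] → launch [2,8] → launch [3,9] → summit [4,10] → summit [5,11] → strike [7,13] → strike [9,14]; all 7 events appear in both, in order. dp[11][14] = 7 confirms this is the maximum.

7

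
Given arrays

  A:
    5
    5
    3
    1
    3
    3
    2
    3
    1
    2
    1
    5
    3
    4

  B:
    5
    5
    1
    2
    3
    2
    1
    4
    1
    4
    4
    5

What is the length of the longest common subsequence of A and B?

8

Pick 5 (A #1, B #1); then 5 (A #2, B #2); then 1 (A #4, B #3); then 3 (A #6, B #5); then 2 (A #7, B #6); then 1 (A #9, B #7); then 1 (A #11, B #9); then 5 (A #12, B #12); all 8 values appear in both, in order, and the DP table's final entry dp[14][12] is also 8, so no common subsequence is longer.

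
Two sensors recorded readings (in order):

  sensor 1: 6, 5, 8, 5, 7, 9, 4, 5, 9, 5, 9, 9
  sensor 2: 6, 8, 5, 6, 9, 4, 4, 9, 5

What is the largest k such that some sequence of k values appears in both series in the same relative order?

7

Let dp[i][j] be the LCS length of the first i values of sensor 1 and the first j values of sensor 2. dp[i][j] = dp[i-1][j-1]+1 when the i-th and j-th values match, else max(dp[i-1][j], dp[i][j-1]).
    ·  6  8  5  6  9  4  4  9  5
 ·  0  0  0  0  0  0  0  0  0  0
 6  0  1  1  1  1  1  1  1  1  1
 5  0  1  1  2  2  2  2  2  2  2
 8  0  1  2  2  2  2  2  2  2  2
 5  0  1  2  3  3  3  3  3  3  3
 7  0  1  2  3  3  3  3  3  3  3
 9  0  1  2  3  3  4  4  4  4  4
 4  0  1  2  3  3  4  5  5  5  5
 5  0  1  2  3  3  4  5  5  5  6
 9  0  1  2  3  3  4  5  5  6  6
 5  0  1  2  3  3  4  5  5  6  7
 9  0  1  2  3  3  4  5  5  6  7
 9  0  1  2  3  3  4  5  5  6  7
dp[12][9] = 7. One LCS (by backtracking along matches): 6, 8, 5, 9, 4, 9, 5.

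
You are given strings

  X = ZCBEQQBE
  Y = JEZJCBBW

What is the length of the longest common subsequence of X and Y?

Let dp[i][j] be the LCS length of the first i characters of X and the first j characters of Y. dp[i][j] = dp[i-1][j-1]+1 when the i-th and j-th characters match, else max(dp[i-1][j], dp[i][j-1]).
    ·  J  E  Z  J  C  B  B  W
 ·  0  0  0  0  0  0  0  0  0
 Z  0  0  0  1  1  1  1  1  1
 C  0  0  0  1  1  2  2  2  2
 B  0  0  0  1  1  2  3  3  3
 E  0  0  1  1  1  2  3  3  3
 Q  0  0  1  1  1  2  3  3  3
 Q  0  0  1  1  1  2  3  3  3
 B  0  0  1  1  1  2  3  4  4
 E  0  0  1  1  1  2  3  4  4
dp[8][8] = 4. One LCS (by backtracking along matches): ZCBB.

4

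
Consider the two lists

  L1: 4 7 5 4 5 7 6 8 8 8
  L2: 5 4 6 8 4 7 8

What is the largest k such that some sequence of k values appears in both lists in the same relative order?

Match 5 (L1 #3, L2 #1), then 4 (L1 #4, L2 #2), then 6 (L1 #7, L2 #3), then 8 (L1 #8, L2 #4), then 8 (L1 #10, L2 #7) — 5 values in the same relative order in both. The LCS DP gives dp[10][7] = 5, so this is optimal.

5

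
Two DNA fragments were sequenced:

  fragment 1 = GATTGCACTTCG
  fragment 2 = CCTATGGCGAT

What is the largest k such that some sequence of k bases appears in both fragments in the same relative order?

Let dp[i][j] be the LCS length of the first i bases of fragment 1 and the first j bases of fragment 2. dp[i][j] = dp[i-1][j-1]+1 when the i-th and j-th bases match, else max(dp[i-1][j], dp[i][j-1]).
    ·  C  C  T  A  T  G  G  C  G  A  T
 ·  0  0  0  0  0  0  0  0  0  0  0  0
 G  0  0  0  0  0  0  1  1  1  1  1  1
 A  0  0  0  0  1  1  1  1  1  1  2  2
 T  0  0  0  1  1  2  2  2  2  2  2  3
 T  0  0  0  1  1  2  2  2  2  2  2  3
 G  0  0  0  1  1  2  3  3  3  3  3  3
 C  0  1  1  1  1  2  3  3  4  4  4  4
 A  0  1  1  1  2  2  3  3  4  4  5  5
 C  0  1  2  2  2  2  3  3  4  4  5  5
 T  0  1  2  3  3  3  3  3  4  4  5  6
 T  0  1  2  3  3  4  4  4  4  4  5  6
 C  0  1  2  3  3  4  4  4  5  5  5  6
 G  0  1  2  3  3  4  5  5  5  6  6  6
dp[12][11] = 6. One LCS (by backtracking along matches): ATGCAT.

6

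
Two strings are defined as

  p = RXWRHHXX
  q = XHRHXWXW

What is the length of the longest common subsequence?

5

One common subsequence of length 5: X (p #2, q #1) → R (p #4, q #3) → H (p #6, q #4) → X (p #7, q #5) → X (p #8, q #7). The LCS DP gives dp[8][8] = 5, so this is optimal.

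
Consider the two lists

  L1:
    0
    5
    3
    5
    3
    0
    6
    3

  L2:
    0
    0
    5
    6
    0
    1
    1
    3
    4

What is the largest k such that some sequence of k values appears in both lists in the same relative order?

Pick 0 (L1 #1, L2 #2), 5 (L1 #2, L2 #3), 0 (L1 #6, L2 #5), 3 (L1 #8, L2 #8); all 4 values appear in both, in order. dp[8][9] = 4 confirms this is the maximum.

4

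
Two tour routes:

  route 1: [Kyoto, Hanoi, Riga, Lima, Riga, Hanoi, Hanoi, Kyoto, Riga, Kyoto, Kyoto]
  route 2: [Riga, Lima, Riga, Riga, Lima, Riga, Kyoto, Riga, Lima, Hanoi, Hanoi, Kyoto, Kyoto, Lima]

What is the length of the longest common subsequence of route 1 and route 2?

7

Taking Kyoto [1,7], Riga [3,8], Lima [4,9], Hanoi [6,10], Hanoi [7,11], Kyoto [8,12], Kyoto [10,13] gives a common subsequence of length 7. Since dp[11][14] = 7, nothing longer is possible.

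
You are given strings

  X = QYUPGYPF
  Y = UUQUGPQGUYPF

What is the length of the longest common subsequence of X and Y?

Taking Q (X #1, Y #3), U (X #3, Y #4), P (X #4, Y #6), G (X #5, Y #8), Y (X #6, Y #10), P (X #7, Y #11), F (X #8, Y #12) gives a common subsequence of length 7, and the DP table's final entry dp[8][12] is also 7, so no common subsequence is longer.

7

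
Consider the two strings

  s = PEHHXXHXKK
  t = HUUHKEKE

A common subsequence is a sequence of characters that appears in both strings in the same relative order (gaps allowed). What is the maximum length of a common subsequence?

Let dp[i][j] be the LCS length of the first i characters of s and the first j characters of t. dp[i][j] = dp[i-1][j-1]+1 when the i-th and j-th characters match, else max(dp[i-1][j], dp[i][j-1]).
    ·  H  U  U  H  K  E  K  E
 ·  0  0  0  0  0  0  0  0  0
 P  0  0  0  0  0  0  0  0  0
 E  0  0  0  0  0  0  1  1  1
 H  0  1  1  1  1  1  1  1  1
 H  0  1  1  1  2  2  2  2  2
 X  0  1  1  1  2  2  2  2  2
 X  0  1  1  1  2  2  2  2  2
 H  0  1  1  1  2  2  2  2  2
 X  0  1  1  1  2  2  2  2  2
 K  0  1  1  1  2  3  3  3  3
 K  0  1  1  1  2  3  3  4  4
dp[10][8] = 4. One LCS (by backtracking along matches): HHKK.

4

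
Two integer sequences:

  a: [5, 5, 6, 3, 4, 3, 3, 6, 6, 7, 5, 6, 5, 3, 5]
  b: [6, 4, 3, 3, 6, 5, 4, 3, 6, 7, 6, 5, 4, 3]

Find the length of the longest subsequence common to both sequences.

Taking 6 (a #3, b #1); then 4 (a #5, b #2); then 3 (a #6, b #3); then 3 (a #7, b #4); then 6 (a #8, b #5); then 6 (a #9, b #9); then 7 (a #10, b #10); then 6 (a #12, b #11); then 5 (a #13, b #12); then 3 (a #14, b #14) gives a common subsequence of length 10. Since dp[15][14] = 10, nothing longer is possible.

10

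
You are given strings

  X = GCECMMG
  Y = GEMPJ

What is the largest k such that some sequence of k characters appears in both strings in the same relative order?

3

Taking G [1,1], E [3,2], M [5,3] gives a common subsequence of length 3, and the DP table's final entry dp[7][5] is also 3, so no common subsequence is longer.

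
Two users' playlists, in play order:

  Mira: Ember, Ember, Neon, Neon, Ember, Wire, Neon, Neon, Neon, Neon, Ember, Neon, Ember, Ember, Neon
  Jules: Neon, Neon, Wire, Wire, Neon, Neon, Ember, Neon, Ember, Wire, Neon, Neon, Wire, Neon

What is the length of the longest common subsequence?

Taking Neon at Mira[3]=Jules[1] → Neon at Mira[4]=Jules[2] → Wire at Mira[6]=Jules[4] → Neon at Mira[7]=Jules[5] → Neon at Mira[8]=Jules[6] → Neon at Mira[9]=Jules[8] → Neon at Mira[10]=Jules[11] → Neon at Mira[12]=Jules[12] → Neon at Mira[15]=Jules[14] gives a common subsequence of length 9. The LCS DP gives dp[15][14] = 9, so this is optimal.

9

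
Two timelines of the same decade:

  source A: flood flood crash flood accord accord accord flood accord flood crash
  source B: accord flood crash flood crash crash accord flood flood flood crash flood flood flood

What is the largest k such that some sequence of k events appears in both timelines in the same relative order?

7

Pick flood (source A #1, source B #2), flood (source A #2, source B #4), crash (source A #3, source B #6), flood (source A #4, source B #8), flood (source A #8, source B #9), flood (source A #10, source B #10), crash (source A #11, source B #11); all 7 events appear in both, in order, and the DP table's final entry dp[11][14] is also 7, so no common subsequence is longer.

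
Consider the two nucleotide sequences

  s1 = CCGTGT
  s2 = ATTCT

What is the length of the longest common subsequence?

2

Let dp[i][j] be the LCS length of the first i bases of s1 and the first j bases of s2. dp[i][j] = dp[i-1][j-1]+1 when the i-th and j-th bases match, else max(dp[i-1][j], dp[i][j-1]).
    ·  A  T  T  C  T
 ·  0  0  0  0  0  0
 C  0  0  0  0  1  1
 C  0  0  0  0  1  1
 G  0  0  0  0  1  1
 T  0  0  1  1  1  2
 G  0  0  1  1  1  2
 T  0  0  1  2  2  2
dp[6][5] = 2. One LCS (by backtracking along matches): CT.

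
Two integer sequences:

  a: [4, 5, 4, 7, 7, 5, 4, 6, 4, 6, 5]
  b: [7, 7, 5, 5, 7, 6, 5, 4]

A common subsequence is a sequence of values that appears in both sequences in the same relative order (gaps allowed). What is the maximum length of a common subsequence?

5

Taking 7 (a #4, b #1), then 7 (a #5, b #2), then 5 (a #6, b #4), then 6 (a #8, b #6), then 4 (a #9, b #8) gives a common subsequence of length 5, and the DP table's final entry dp[11][8] is also 5, so no common subsequence is longer.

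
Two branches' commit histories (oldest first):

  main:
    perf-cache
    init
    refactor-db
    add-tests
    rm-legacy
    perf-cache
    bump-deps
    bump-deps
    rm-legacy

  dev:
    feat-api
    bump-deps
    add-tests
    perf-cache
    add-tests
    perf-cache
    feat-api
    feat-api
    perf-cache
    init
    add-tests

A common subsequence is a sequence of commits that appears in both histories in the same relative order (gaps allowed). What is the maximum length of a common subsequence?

Match perf-cache at main[1]=dev[9]; then init at main[2]=dev[10]; then add-tests at main[4]=dev[11] — 3 commits in the same relative order in both. The LCS DP gives dp[9][11] = 3, so this is optimal.

3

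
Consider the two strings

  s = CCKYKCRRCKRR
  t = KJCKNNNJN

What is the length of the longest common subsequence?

3

Let dp[i][j] be the LCS length of the first i characters of s and the first j characters of t. dp[i][j] = dp[i-1][j-1]+1 when the i-th and j-th characters match, else max(dp[i-1][j], dp[i][j-1]).
    ·  K  J  C  K  N  N  N  J  N
 ·  0  0  0  0  0  0  0  0  0  0
 C  0  0  0  1  1  1  1  1  1  1
 C  0  0  0  1  1  1  1  1  1  1
 K  0  1  1  1  2  2  2  2  2  2
 Y  0  1  1  1  2  2  2  2  2  2
 K  0  1  1  1  2  2  2  2  2  2
 C  0  1  1  2  2  2  2  2  2  2
 R  0  1  1  2  2  2  2  2  2  2
 R  0  1  1  2  2  2  2  2  2  2
 C  0  1  1  2  2  2  2  2  2  2
 K  0  1  1  2  3  3  3  3  3  3
 R  0  1  1  2  3  3  3  3  3  3
 R  0  1  1  2  3  3  3  3  3  3
dp[12][9] = 3. One LCS (by backtracking along matches): KCK.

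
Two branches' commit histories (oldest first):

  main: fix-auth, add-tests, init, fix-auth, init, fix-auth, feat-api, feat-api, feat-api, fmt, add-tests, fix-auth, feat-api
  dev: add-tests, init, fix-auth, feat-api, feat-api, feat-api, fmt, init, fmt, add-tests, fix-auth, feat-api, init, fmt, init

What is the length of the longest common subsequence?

Pick add-tests [2,1], then init [5,2], then fix-auth [6,3], then feat-api [7,4], then feat-api [8,5], then feat-api [9,6], then fmt [10,9], then add-tests [11,10], then fix-auth [12,11], then feat-api [13,12]; all 10 commits appear in both, in order. dp[13][15] = 10 confirms this is the maximum.

10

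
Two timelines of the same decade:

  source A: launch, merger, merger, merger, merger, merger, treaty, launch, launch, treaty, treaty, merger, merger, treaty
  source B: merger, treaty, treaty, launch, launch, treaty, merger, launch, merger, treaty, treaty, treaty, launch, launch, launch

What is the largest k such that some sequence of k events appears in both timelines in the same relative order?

8

Pick merger (source A #2, source B #1), then treaty (source A #7, source B #3), then launch (source A #8, source B #4), then launch (source A #9, source B #5), then treaty (source A #11, source B #6), then merger (source A #12, source B #7), then merger (source A #13, source B #9), then treaty (source A #14, source B #12); all 8 events appear in both, in order. Since dp[14][15] = 8, nothing longer is possible.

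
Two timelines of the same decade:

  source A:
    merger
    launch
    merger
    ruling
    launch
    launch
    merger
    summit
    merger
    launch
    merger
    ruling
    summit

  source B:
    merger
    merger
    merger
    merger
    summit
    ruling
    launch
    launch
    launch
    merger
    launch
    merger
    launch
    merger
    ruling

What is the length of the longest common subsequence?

One common subsequence of length 10: merger at source A[1]=source B[3], merger at source A[3]=source B[4], ruling at source A[4]=source B[6], launch at source A[5]=source B[8], launch at source A[6]=source B[9], merger at source A[7]=source B[10], merger at source A[9]=source B[12], launch at source A[10]=source B[13], merger at source A[11]=source B[14], ruling at source A[12]=source B[15]. The LCS DP gives dp[13][15] = 10, so this is optimal.

10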